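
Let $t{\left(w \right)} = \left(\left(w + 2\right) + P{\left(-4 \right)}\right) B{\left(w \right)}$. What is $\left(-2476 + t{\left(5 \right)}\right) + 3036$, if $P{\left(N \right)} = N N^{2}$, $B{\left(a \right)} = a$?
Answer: $275$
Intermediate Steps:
$P{\left(N \right)} = N^{3}$
$t{\left(w \right)} = w \left(-62 + w\right)$ ($t{\left(w \right)} = \left(\left(w + 2\right) + \left(-4\right)^{3}\right) w = \left(\left(2 + w\right) - 64\right) w = \left(-62 + w\right) w = w \left(-62 + w\right)$)
$\left(-2476 + t{\left(5 \right)}\right) + 3036 = \left(-2476 + 5 \left(-62 + 5\right)\right) + 3036 = \left(-2476 + 5 \left(-57\right)\right) + 3036 = \left(-2476 - 285\right) + 3036 = -2761 + 3036 = 275$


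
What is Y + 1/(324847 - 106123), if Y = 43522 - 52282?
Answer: -1916022239/218724 ≈ -8760.0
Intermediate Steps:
Y = -8760
Y + 1/(324847 - 106123) = -8760 + 1/(324847 - 106123) = -8760 + 1/218724 = -1916022239/218724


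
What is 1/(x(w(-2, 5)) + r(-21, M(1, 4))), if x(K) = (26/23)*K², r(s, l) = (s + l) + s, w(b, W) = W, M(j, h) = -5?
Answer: -23/431 ≈ -0.053364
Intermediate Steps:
r(s, l) = l + 2*s (r(s, l) = (l + s) + s = l + 2*s)
x(K) = 26*K²/23 (x(K) = (26*(1/23))*K² = 26*K²/23)
1/(x(w(-2, 5)) + r(-21, M(1, 4))) = 1/((26/23)*5² + (-5 + 2*(-21))) = 1/((26/23)*25 + (-5 - 42)) = 1/(650/23 - 47) = 1/(-431/23) = -23/431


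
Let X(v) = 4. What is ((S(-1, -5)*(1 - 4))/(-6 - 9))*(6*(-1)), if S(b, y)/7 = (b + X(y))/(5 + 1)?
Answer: -21/5 ≈ -4.2000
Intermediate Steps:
S(b, y) = 14/3 + 7*b/6 (S(b, y) = 7*((b + 4)/(5 + 1)) = 7*((4 + b)/6) = 7*((4 + b)*(⅙)) = 7*(⅔ + b/6) = 14/3 + 7*b/6)
((S(-1, -5)*(1 - 4))/(-6 - 9))*(6*(-1)) = (((14/3 + (7/6)*(-1))*(1 - 4))/(-6 - 9))*(6*(-1)) = (((14/3 - 7/6)*(-3))/(-15))*(-6) = (((7/2)*(-3))*(-1/15))*(-6) = -21/2*(-1/15)*(-6) = (7/10)*(-6) = -21/5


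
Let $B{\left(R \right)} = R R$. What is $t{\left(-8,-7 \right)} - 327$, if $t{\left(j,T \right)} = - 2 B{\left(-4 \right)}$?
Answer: $-359$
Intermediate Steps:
$B{\left(R \right)} = R^{2}$
$t{\left(j,T \right)} = -32$ ($t{\left(j,T \right)} = - 2 \left(-4\right)^{2} = \left(-2\right) 16 = -32$)
$t{\left(-8,-7 \right)} - 327 = -32 - 327 = -359$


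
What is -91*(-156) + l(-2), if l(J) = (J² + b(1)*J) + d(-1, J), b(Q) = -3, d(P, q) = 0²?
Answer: 14206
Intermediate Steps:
d(P, q) = 0
l(J) = J² - 3*J (l(J) = (J² - 3*J) + 0 = J² - 3*J)
-91*(-156) + l(-2) = -91*(-156) - 2*(-3 - 2) = 14196 - 2*(-5) = 14196 + 10 = 14206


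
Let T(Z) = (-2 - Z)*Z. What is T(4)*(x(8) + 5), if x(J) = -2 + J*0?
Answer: -72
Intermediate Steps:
x(J) = -2 (x(J) = -2 + 0 = -2)
T(Z) = Z*(-2 - Z)
T(4)*(x(8) + 5) = (-1*4*(2 + 4))*(-2 + 5) = -1*4*6*3 = -24*3 = -72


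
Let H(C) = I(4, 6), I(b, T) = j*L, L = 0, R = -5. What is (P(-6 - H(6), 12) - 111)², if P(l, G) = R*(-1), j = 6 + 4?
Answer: 11236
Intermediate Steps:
j = 10
I(b, T) = 0 (I(b, T) = 10*0 = 0)
H(C) = 0
P(l, G) = 5 (P(l, G) = -5*(-1) = 5)
(P(-6 - H(6), 12) - 111)² = (5 - 111)² = (-106)² = 11236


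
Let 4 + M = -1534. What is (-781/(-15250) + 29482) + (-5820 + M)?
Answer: 337391781/15250 ≈ 22124.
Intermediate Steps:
M = -1538 (M = -4 - 1534 = -1538)
(-781/(-15250) + 29482) + (-5820 + M) = (-781/(-15250) + 29482) + (-5820 - 1538) = (-781*(-1/15250) + 29482) - 7358 = (781/15250 + 29482) - 7358 = 449601281/15250 - 7358 = 337391781/15250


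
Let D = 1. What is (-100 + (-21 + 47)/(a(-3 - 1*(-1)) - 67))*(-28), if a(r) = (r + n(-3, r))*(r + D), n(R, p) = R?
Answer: 87164/31 ≈ 2811.7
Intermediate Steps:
a(r) = (1 + r)*(-3 + r) (a(r) = (r - 3)*(r + 1) = (-3 + r)*(1 + r) = (1 + r)*(-3 + r))
(-100 + (-21 + 47)/(a(-3 - 1*(-1)) - 67))*(-28) = (-100 + (-21 + 47)/((-3 + (-3 - 1*(-1))² - 2*(-3 - 1*(-1))) - 67))*(-28) = (-100 + 26/((-3 + (-3 + 1)² - 2*(-3 + 1)) - 67))*(-28) = (-100 + 26/((-3 + (-2)² - 2*(-2)) - 67))*(-28) = (-100 + 26/((-3 + 4 + 4) - 67))*(-28) = (-100 + 26/(5 - 67))*(-28) = (-100 + 26/(-62))*(-28) = (-100 + 26*(-1/62))*(-28) = (-100 - 13/31)*(-28) = -3113/31*(-28) = 87164/31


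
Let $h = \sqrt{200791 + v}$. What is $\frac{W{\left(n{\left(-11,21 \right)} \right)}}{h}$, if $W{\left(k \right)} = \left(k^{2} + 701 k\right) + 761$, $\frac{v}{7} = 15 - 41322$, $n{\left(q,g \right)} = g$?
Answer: $- \frac{15923 i \sqrt{88358}}{88358} \approx - 53.568 i$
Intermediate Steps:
$v = -289149$ ($v = 7 \left(15 - 41322\right) = 7 \left(-41307\right) = -289149$)
$h = i \sqrt{88358}$ ($h = \sqrt{200791 - 289149} = \sqrt{-88358} = i \sqrt{88358} \approx 297.25 i$)
$W{\left(k \right)} = 761 + k^{2} + 701 k$
$\frac{W{\left(n{\left(-11,21 \right)} \right)}}{h} = \frac{761 + 21^{2} + 701 \cdot 21}{i \sqrt{88358}} = \left(761 + 441 + 14721\right) \left(- \frac{i \sqrt{88358}}{88358}\right) = 15923 \left(- \frac{i \sqrt{88358}}{88358}\right) = - \frac{15923 i \sqrt{88358}}{88358}$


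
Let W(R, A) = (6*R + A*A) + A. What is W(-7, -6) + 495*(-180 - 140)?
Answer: -158412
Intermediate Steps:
W(R, A) = A + A**2 + 6*R (W(R, A) = (6*R + A**2) + A = (A**2 + 6*R) + A = A + A**2 + 6*R)
W(-7, -6) + 495*(-180 - 140) = (-6 + (-6)**2 + 6*(-7)) + 495*(-180 - 140) = (-6 + 36 - 42) + 495*(-320) = -12 - 158400 = -158412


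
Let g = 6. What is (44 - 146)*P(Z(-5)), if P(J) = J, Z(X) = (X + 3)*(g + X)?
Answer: 204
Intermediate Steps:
Z(X) = (3 + X)*(6 + X) (Z(X) = (X + 3)*(6 + X) = (3 + X)*(6 + X))
(44 - 146)*P(Z(-5)) = (44 - 146)*(18 + (-5)² + 9*(-5)) = -102*(18 + 25 - 45) = -102*(-2) = 204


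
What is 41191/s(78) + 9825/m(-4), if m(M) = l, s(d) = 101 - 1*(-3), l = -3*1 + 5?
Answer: 552091/104 ≈ 5308.6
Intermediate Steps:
l = 2 (l = -3 + 5 = 2)
s(d) = 104 (s(d) = 101 + 3 = 104)
m(M) = 2
41191/s(78) + 9825/m(-4) = 41191/104 + 9825/2 = 552091/104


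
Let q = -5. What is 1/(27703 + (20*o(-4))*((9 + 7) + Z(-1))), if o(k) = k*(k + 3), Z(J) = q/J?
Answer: 1/29383 ≈ 3.4033e-5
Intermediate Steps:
Z(J) = -5/J
o(k) = k*(3 + k)
1/(27703 + (20*o(-4))*((9 + 7) + Z(-1))) = 1/(27703 + (20*(-4*(3 - 4)))*((9 + 7) - 5/(-1))) = 1/(27703 + (20*(-4*(-1)))*(16 - 5*(-1))) = 1/(27703 + (20*4)*(16 + 5)) = 1/(27703 + 80*21) = 1/(27703 + 1680) = 1/29383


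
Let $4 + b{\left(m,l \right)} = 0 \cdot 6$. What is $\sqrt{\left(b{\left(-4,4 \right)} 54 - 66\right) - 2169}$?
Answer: $i \sqrt{2451} \approx 49.508 i$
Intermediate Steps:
$b{\left(m,l \right)} = -4$ ($b{\left(m,l \right)} = -4 + 0 \cdot 6 = -4 + 0 = -4$)
$\sqrt{\left(b{\left(-4,4 \right)} 54 - 66\right) - 2169} = \sqrt{\left(\left(-4\right) 54 - 66\right) - 2169} = \sqrt{\left(-216 - 66\right) + \left(-4969 + 2800\right)} = \sqrt{-282 - 2169} = \sqrt{-2451} = i \sqrt{2451}$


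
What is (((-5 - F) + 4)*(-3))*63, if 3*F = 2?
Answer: 315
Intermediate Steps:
F = 2/3 (F = (1/3)*2 = 2/3 ≈ 0.66667)
(((-5 - F) + 4)*(-3))*63 = (((-5 - 1*2/3) + 4)*(-3))*63 = (((-5 - 2/3) + 4)*(-3))*63 = ((-17/3 + 4)*(-3))*63 = -5/3*(-3)*63 = 5*63 = 315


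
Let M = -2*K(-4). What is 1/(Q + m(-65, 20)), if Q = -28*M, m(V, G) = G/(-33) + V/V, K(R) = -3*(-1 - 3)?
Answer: 33/22189 ≈ 0.0014872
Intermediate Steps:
K(R) = 12 (K(R) = -3*(-4) = 12)
m(V, G) = 1 - G/33 (m(V, G) = G*(-1/33) + 1 = -G/33 + 1 = 1 - G/33)
M = -24 (M = -2*12 = -24)
Q = 672 (Q = -28*(-24) = 672)
1/(Q + m(-65, 20)) = 1/(672 + (1 - 1/33*20)) = 1/(672 + (1 - 20/33)) = 1/(672 + 13/33) = 1/(22189/33) = 33/22189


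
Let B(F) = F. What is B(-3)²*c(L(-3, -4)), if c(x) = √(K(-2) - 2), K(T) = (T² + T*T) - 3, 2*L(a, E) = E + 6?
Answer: 9*√3 ≈ 15.588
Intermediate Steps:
L(a, E) = 3 + E/2 (L(a, E) = (E + 6)/2 = (6 + E)/2 = 3 + E/2)
K(T) = -3 + 2*T² (K(T) = (T² + T²) - 3 = 2*T² - 3 = -3 + 2*T²)
c(x) = √3 (c(x) = √((-3 + 2*(-2)²) - 2) = √((-3 + 2*4) - 2) = √((-3 + 8) - 2) = √(5 - 2) = √3)
B(-3)²*c(L(-3, -4)) = (-3)²*√3 = 9*√3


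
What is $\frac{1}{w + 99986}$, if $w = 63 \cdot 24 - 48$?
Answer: $\frac{1}{101450} \approx 9.8571 \cdot 10^{-6}$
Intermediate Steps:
$w = 1464$ ($w = 1512 - 48 = 1464$)
$\frac{1}{w + 99986} = \frac{1}{1464 + 99986} = \frac{1}{101450}$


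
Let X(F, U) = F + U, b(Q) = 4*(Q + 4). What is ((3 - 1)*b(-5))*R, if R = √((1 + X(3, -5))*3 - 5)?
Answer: -16*I*√2 ≈ -22.627*I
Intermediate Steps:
b(Q) = 16 + 4*Q (b(Q) = 4*(4 + Q) = 16 + 4*Q)
R = 2*I*√2 (R = √((1 + (3 - 5))*3 - 5) = √((1 - 2)*3 - 5) = √(-1*3 - 5) = √(-3 - 5) = √(-8) = 2*I*√2 ≈ 2.8284*I)
((3 - 1)*b(-5))*R = ((3 - 1)*(16 + 4*(-5)))*(2*I*√2) = (2*(16 - 20))*(2*I*√2) = (2*(-4))*(2*I*√2) = -16*I*√2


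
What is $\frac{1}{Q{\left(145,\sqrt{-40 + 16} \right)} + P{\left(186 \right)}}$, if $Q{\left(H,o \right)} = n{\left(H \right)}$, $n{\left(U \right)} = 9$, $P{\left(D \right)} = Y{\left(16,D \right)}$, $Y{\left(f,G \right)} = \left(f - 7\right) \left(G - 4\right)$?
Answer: $\frac{1}{1647} \approx 0.00060716$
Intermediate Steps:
$Y{\left(f,G \right)} = \left(-7 + f\right) \left(-4 + G\right)$
$P{\left(D \right)} = -36 + 9 D$ ($P{\left(D \right)} = 28 - 7 D - 64 + D 16 = 28 - 7 D - 64 + 16 D = -36 + 9 D$)
$Q{\left(H,o \right)} = 9$
$\frac{1}{Q{\left(145,\sqrt{-40 + 16} \right)} + P{\left(186 \right)}} = \frac{1}{9 + \left(-36 + 9 \cdot 186\right)} = \frac{1}{9 + \left(-36 + 1674\right)} = \frac{1}{9 + 1638} = \frac{1}{1647}$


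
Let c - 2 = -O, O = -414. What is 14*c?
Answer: 5824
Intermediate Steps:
c = 416 (c = 2 - 1*(-414) = 2 + 414 = 416)
14*c = 14*416 = 5824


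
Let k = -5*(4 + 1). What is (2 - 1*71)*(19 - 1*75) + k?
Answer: 3839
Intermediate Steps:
k = -25 (k = -5*5 = -25)
(2 - 1*71)*(19 - 1*75) + k = (2 - 1*71)*(19 - 1*75) - 25 = (2 - 71)*(19 - 75) - 25 = -69*(-56) - 25 = 3864 - 25 = 3839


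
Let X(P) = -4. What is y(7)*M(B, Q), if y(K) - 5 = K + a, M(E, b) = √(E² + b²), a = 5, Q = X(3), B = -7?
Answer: 17*√65 ≈ 137.06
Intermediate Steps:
Q = -4
y(K) = 10 + K (y(K) = 5 + (K + 5) = 5 + (5 + K) = 10 + K)
y(7)*M(B, Q) = (10 + 7)*√((-7)² + (-4)²) = 17*√(49 + 16) = 17*√65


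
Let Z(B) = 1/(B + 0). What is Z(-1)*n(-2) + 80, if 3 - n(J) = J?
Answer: 75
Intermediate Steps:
Z(B) = 1/B
n(J) = 3 - J
Z(-1)*n(-2) + 80 = (3 - 1*(-2))/(-1) + 80 = -(3 + 2) + 80 = -1*5 + 80 = -5 + 80 = 75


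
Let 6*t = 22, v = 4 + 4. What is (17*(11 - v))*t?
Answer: 187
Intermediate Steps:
v = 8
t = 11/3 (t = (⅙)*22 = 11/3 ≈ 3.6667)
(17*(11 - v))*t = (17*(11 - 1*8))*(11/3) = (17*(11 - 8))*(11/3) = (17*3)*(11/3) = 51*(11/3) = 187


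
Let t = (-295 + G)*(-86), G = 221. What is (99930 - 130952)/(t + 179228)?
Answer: -15511/92796 ≈ -0.16715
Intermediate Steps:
t = 6364 (t = (-295 + 221)*(-86) = -74*(-86) = 6364)
(99930 - 130952)/(t + 179228) = (99930 - 130952)/(6364 + 179228) = -31022/185592 = -31022*1/185592 = -15511/92796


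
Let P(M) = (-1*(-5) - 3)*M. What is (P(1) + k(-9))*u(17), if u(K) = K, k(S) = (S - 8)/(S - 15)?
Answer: 1105/24 ≈ 46.042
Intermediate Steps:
k(S) = (-8 + S)/(-15 + S)
P(M) = 2*M (P(M) = (5 - 3)*M = 2*M)
(P(1) + k(-9))*u(17) = (2*1 + (-8 - 9)/(-15 - 9))*17 = (2 - 17/(-24))*17 = (2 - 1/24*(-17))*17 = (2 + 17/24)*17 = (65/24)*17 = 1105/24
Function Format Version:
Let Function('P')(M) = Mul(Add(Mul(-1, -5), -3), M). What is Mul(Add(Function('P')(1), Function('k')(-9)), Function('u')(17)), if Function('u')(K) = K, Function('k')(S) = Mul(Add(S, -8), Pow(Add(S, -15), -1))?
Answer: Rational(1105, 24) ≈ 46.042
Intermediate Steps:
Function('k')(S) = Mul(Pow(Add(-15, S), -1), Add(-8, S)) (Function('k')(S) = Mul(Add(-8, S), Pow(Add(-15, S), -1)) = Mul(Pow(Add(-15, S), -1), Add(-8, S)))
Function('P')(M) = Mul(2, M) (Function('P')(M) = Mul(Add(5, -3), M) = Mul(2, M))
Mul(Add(Function('P')(1), Function('k')(-9)), Function('u')(17)) = Mul(Add(Mul(2, 1), Mul(Pow(Add(-15, -9), -1), Add(-8, -9))), 17) = Mul(Add(2, Mul(Pow(-24, -1), -17)), 17) = Mul(Add(2, Mul(Rational(-1, 24), -17)), 17) = Mul(Add(2, Rational(17, 24)), 17) = Mul(Rational(65, 24), 17) = Rational(1105, 24)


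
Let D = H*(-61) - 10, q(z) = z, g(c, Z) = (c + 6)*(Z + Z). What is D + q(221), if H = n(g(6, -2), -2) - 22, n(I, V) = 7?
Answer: 1126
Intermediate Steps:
g(c, Z) = 2*Z*(6 + c) (g(c, Z) = (6 + c)*(2*Z) = 2*Z*(6 + c))
H = -15 (H = 7 - 22 = -15)
D = 905 (D = -15*(-61) - 10 = 915 - 10 = 905)
D + q(221) = 905 + 221 = 1126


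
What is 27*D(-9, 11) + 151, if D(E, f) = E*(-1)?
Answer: 394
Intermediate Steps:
D(E, f) = -E
27*D(-9, 11) + 151 = 27*(-1*(-9)) + 151 = 27*9 + 151 = 243 + 151 = 394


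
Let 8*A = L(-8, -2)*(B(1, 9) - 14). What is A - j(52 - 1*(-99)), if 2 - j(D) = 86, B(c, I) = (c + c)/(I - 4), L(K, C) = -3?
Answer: 891/10 ≈ 89.100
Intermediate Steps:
B(c, I) = 2*c/(-4 + I) (B(c, I) = (2*c)/(-4 + I) = 2*c/(-4 + I))
j(D) = -84 (j(D) = 2 - 1*86 = 2 - 86 = -84)
A = 51/10 (A = (-3*(2*1/(-4 + 9) - 14))/8 = (-3*(2*1/5 - 14))/8 = (-3*(2*1*(⅕) - 14))/8 = (-3*(⅖ - 14))/8 = (-3*(-68/5))/8 = (⅛)*(204/5) = 51/10 ≈ 5.1000)
A - j(52 - 1*(-99)) = 51/10 - 1*(-84) = 51/10 + 84 = 891/10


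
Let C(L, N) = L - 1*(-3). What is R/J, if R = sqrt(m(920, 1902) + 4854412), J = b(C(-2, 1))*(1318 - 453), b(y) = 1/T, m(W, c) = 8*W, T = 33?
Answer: 66*sqrt(1215443)/865 ≈ 84.119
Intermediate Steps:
C(L, N) = 3 + L (C(L, N) = L + 3 = 3 + L)
b(y) = 1/33
J = 865/33 (J = (1318 - 453)/33 = (1/33)*865 = 865/33 ≈ 26.212)
R = 2*sqrt(1215443) (R = sqrt(8*920 + 4854412) = sqrt(7360 + 4854412) = sqrt(4861772) = 2*sqrt(1215443) ≈ 2204.9)
R/J = (2*sqrt(1215443))/(865/33) = (2*sqrt(1215443))*(33/865) = 66*sqrt(1215443)/865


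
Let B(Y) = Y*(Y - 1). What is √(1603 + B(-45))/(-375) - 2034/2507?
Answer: -2034/2507 - √3673/375 ≈ -0.97294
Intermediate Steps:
B(Y) = Y*(-1 + Y)
√(1603 + B(-45))/(-375) - 2034/2507 = √(1603 - 45*(-1 - 45))/(-375) - 2034/2507 = √(1603 - 45*(-46))*(-1/375) - 2034*1/2507 = √(1603 + 2070)*(-1/375) - 2034/2507 = √3673*(-1/375) - 2034/2507 = -√3673/375 - 2034/2507 = -2034/2507 - √3673/375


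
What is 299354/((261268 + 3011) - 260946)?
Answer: 27214/303 ≈ 89.815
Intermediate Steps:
299354/((261268 + 3011) - 260946) = 299354/(264279 - 260946) = 299354/3333 = 299354*(1/3333) = 27214/303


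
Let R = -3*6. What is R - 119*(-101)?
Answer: 12001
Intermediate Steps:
R = -18
R - 119*(-101) = -18 - 119*(-101) = -18 + 12019 = 12001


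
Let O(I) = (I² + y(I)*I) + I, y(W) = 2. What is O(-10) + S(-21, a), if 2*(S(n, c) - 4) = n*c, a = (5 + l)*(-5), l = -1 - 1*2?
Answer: 179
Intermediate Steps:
l = -3 (l = -1 - 2 = -3)
a = -10 (a = (5 - 3)*(-5) = 2*(-5) = -10)
S(n, c) = 4 + c*n/2 (S(n, c) = 4 + (n*c)/2 = 4 + (c*n)/2 = 4 + c*n/2)
O(I) = I² + 3*I (O(I) = (I² + 2*I) + I = I² + 3*I)
O(-10) + S(-21, a) = -10*(3 - 10) + (4 + (½)*(-10)*(-21)) = -10*(-7) + (4 + 105) = 70 + 109 = 179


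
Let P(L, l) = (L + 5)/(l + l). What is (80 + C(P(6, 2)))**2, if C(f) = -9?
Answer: 5041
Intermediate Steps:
P(L, l) = (5 + L)/(2*l) (P(L, l) = (5 + L)/((2*l)) = (5 + L)*(1/(2*l)) = (5 + L)/(2*l))
(80 + C(P(6, 2)))**2 = (80 - 9)**2 = 71**2 = 5041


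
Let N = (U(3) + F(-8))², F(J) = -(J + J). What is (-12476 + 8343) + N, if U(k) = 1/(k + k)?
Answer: -139379/36 ≈ -3871.6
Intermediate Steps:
F(J) = -2*J
U(k) = 1/(2*k)
N = 9409/36 (N = ((½)/3 - 2*(-8))² = ((½)*(⅓) + 16)² = (⅙ + 16)² = (97/6)² = 9409/36 ≈ 261.36)
(-12476 + 8343) + N = (-12476 + 8343) + 9409/36 = -4133 + 9409/36 = -139379/36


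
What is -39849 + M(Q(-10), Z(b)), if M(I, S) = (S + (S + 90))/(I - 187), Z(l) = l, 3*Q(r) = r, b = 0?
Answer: -22754049/571 ≈ -39850.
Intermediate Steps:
Q(r) = r/3
M(I, S) = (90 + 2*S)/(-187 + I) (M(I, S) = (S + (90 + S))/(-187 + I) = (90 + 2*S)/(-187 + I))
-39849 + M(Q(-10), Z(b)) = -39849 + 2*(45 + 0)/(-187 + (⅓)*(-10)) = -39849 + 2*45/(-187 - 10/3) = -39849 + 2*45/(-571/3) = -39849 + 2*(-3/571)*45 = -39849 - 270/571 = -22754049/571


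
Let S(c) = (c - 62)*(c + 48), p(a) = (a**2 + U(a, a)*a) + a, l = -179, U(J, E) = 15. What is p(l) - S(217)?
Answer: -11898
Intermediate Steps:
p(a) = a**2 + 16*a (p(a) = (a**2 + 15*a) + a = a**2 + 16*a)
S(c) = (-62 + c)*(48 + c)
p(l) - S(217) = -179*(16 - 179) - (-2976 + 217**2 - 14*217) = -179*(-163) - (-2976 + 47089 - 3038) = 29177 - 1*41075 = 29177 - 41075 = -11898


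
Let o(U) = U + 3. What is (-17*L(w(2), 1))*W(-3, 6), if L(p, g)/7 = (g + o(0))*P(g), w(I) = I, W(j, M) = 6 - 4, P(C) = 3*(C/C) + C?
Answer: -3808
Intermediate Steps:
P(C) = 3 + C (P(C) = 3*1 + C = 3 + C)
W(j, M) = 2
o(U) = 3 + U
L(p, g) = 7*(3 + g)² (L(p, g) = 7*((g + (3 + 0))*(3 + g)) = 7*((g + 3)*(3 + g)) = 7*((3 + g)*(3 + g)) = 7*(3 + g)²)
(-17*L(w(2), 1))*W(-3, 6) = -119*(3 + 1)²*2 = -119*4²*2 = -119*16*2 = -17*112*2 = -1904*2 = -3808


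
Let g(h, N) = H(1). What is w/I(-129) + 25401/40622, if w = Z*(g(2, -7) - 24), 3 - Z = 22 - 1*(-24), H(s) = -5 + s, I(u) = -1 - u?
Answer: 6520027/649952 ≈ 10.032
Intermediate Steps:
g(h, N) = -4 (g(h, N) = -5 + 1 = -4)
Z = -43 (Z = 3 - (22 - 1*(-24)) = 3 - (22 + 24) = 3 - 1*46 = 3 - 46 = -43)
w = 1204 (w = -43*(-4 - 24) = -43*(-28) = 1204)
w/I(-129) + 25401/40622 = 1204/(-1 - 1*(-129)) + 25401/40622 = 1204/(-1 + 129) + 25401*(1/40622) = 1204/128 + 25401/40622 = 1204*(1/128) + 25401/40622 = 301/32 + 25401/40622 = 6520027/649952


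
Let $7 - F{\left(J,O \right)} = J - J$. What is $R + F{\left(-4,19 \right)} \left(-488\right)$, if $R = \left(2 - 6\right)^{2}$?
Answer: $-3400$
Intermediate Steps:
$R = 16$ ($R = \left(-4\right)^{2} = 16$)
$F{\left(J,O \right)} = 7$ ($F{\left(J,O \right)} = 7 - \left(J - J\right) = 7 - 0 = 7 + 0 = 7$)
$R + F{\left(-4,19 \right)} \left(-488\right) = 16 + 7 \left(-488\right) = 16 - 3416 = -3400$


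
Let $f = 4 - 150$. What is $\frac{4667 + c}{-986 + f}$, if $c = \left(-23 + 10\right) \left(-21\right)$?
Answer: $- \frac{1235}{283} \approx -4.364$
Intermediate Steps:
$f = -146$ ($f = 4 - 150 = -146$)
$c = 273$ ($c = \left(-13\right) \left(-21\right) = 273$)
$\frac{4667 + c}{-986 + f} = \frac{4667 + 273}{-986 - 146} = \frac{4940}{-1132} = 4940 \left(- \frac{1}{1132}\right) = - \frac{1235}{283}$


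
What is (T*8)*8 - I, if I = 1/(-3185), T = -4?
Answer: -815359/3185 ≈ -256.00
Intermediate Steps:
I = -1/3185 ≈ -0.00031397
(T*8)*8 - I = -4*8*8 - 1*(-1/3185) = -32*8 + 1/3185 = -256 + 1/3185 = -815359/3185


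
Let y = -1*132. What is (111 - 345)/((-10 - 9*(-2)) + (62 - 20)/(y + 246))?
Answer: -1482/53 ≈ -27.962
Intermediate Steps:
y = -132
(111 - 345)/((-10 - 9*(-2)) + (62 - 20)/(y + 246)) = (111 - 345)/((-10 - 9*(-2)) + (62 - 20)/(-132 + 246)) = -234/((-10 + 18) + 42/114) = -234/(8 + 42*(1/114)) = -234/(8 + 7/19) = -234/159/19 = -234*19/159 = -1482/53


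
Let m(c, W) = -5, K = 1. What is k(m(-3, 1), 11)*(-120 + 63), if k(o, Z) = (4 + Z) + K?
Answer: -912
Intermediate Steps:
k(o, Z) = 5 + Z (k(o, Z) = (4 + Z) + 1 = 5 + Z)
k(m(-3, 1), 11)*(-120 + 63) = (5 + 11)*(-120 + 63) = 16*(-57) = -912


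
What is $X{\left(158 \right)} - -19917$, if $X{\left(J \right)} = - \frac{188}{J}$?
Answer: $\frac{1573349}{79} \approx 19916.0$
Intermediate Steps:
$X{\left(158 \right)} - -19917 = - \frac{188}{158} - -19917 = \left(-188\right) \frac{1}{158} + 19917 = - \frac{94}{79} + 19917 = \frac{1573349}{79}$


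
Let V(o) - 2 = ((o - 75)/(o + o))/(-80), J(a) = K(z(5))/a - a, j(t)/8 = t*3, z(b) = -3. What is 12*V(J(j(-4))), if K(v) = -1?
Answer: 8842269/368680 ≈ 23.984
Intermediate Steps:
j(t) = 24*t (j(t) = 8*(t*3) = 8*(3*t) = 24*t)
J(a) = -a - 1/a (J(a) = -1/a - a = -a - 1/a)
V(o) = 2 - (-75 + o)/(160*o) (V(o) = 2 + ((o - 75)/(o + o))/(-80) = 2 + ((-75 + o)/((2*o)))*(-1/80) = 2 + ((-75 + o)*(1/(2*o)))*(-1/80) = 2 + ((-75 + o)/(2*o))*(-1/80) = 2 - (-75 + o)/(160*o))
12*V(J(j(-4))) = 12*((75 + 319*(-24*(-4) - 1/(24*(-4))))/(160*(-24*(-4) - 1/(24*(-4))))) = 12*((75 + 319*(-1*(-96) - 1/(-96)))/(160*(-1*(-96) - 1/(-96)))) = 12*((75 + 319*(96 - 1*(-1/96)))/(160*(96 - 1*(-1/96)))) = 12*((75 + 319*(96 + 1/96))/(160*(96 + 1/96))) = 12*((75 + 319*(9217/96))/(160*(9217/96))) = 12*((1/160)*(96/9217)*(75 + 2940223/96)) = 12*((1/160)*(96/9217)*(2947423/96)) = 12*(2947423/1474720) = 8842269/368680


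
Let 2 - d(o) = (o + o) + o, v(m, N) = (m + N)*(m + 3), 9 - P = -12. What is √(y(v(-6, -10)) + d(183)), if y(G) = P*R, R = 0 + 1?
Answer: I*√526 ≈ 22.935*I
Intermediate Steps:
P = 21 (P = 9 - 1*(-12) = 9 + 12 = 21)
v(m, N) = (3 + m)*(N + m) (v(m, N) = (N + m)*(3 + m) = (3 + m)*(N + m))
d(o) = 2 - 3*o (d(o) = 2 - ((o + o) + o) = 2 - (2*o + o) = 2 - 3*o)
R = 1
y(G) = 21 (y(G) = 21*1 = 21)
√(y(v(-6, -10)) + d(183)) = √(21 + (2 - 3*183)) = √(21 + (2 - 549)) = √(21 - 547) = √(-526) = I*√526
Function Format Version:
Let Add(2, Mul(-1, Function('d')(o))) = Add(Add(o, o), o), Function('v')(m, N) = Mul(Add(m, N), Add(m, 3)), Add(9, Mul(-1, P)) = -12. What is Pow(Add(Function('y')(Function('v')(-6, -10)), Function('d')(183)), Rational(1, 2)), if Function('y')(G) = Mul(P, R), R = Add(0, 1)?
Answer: Mul(I, Pow(526, Rational(1, 2))) ≈ Mul(22.935, I)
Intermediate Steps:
P = 21 (P = Add(9, Mul(-1, -12)) = Add(9, 12) = 21)
Function('v')(m, N) = Mul(Add(3, m), Add(N, m)) (Function('v')(m, N) = Mul(Add(N, m), Add(3, m)) = Mul(Add(3, m), Add(N, m)))
Function('d')(o) = Add(2, Mul(-3, o)) (Function('d')(o) = Add(2, Mul(-1, Add(Add(o, o), o))) = Add(2, Mul(-1, Add(Mul(2, o), o))) = Add(2, Mul(-1, Mul(3, o))) = Add(2, Mul(-3, o)))
R = 1
Function('y')(G) = 21 (Function('y')(G) = Mul(21, 1) = 21)
Pow(Add(Function('y')(Function('v')(-6, -10)), Function('d')(183)), Rational(1, 2)) = Pow(Add(21, Add(2, Mul(-3, 183))), Rational(1, 2)) = Pow(Add(21, Add(2, -549)), Rational(1, 2)) = Pow(Add(21, -547), Rational(1, 2)) = Pow(-526, Rational(1, 2)) = Mul(I, Pow(526, Rational(1, 2)))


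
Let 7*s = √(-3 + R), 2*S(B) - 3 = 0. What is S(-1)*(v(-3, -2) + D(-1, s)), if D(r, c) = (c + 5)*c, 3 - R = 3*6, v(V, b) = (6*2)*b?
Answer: -1791/49 + 45*I*√2/14 ≈ -36.551 + 4.5457*I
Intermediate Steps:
S(B) = 3/2 (S(B) = 3/2 + (½)*0 = 3/2 + 0 = 3/2)
v(V, b) = 12*b
R = -15 (R = 3 - 3*6 = 3 - 1*18 = 3 - 18 = -15)
s = 3*I*√2/7 (s = √(-3 - 15)/7 = √(-18)/7 = (3*I*√2)/7 = 3*I*√2/7 ≈ 0.60609*I)
D(r, c) = c*(5 + c) (D(r, c) = (5 + c)*c = c*(5 + c))
S(-1)*(v(-3, -2) + D(-1, s)) = 3*(12*(-2) + (3*I*√2/7)*(5 + 3*I*√2/7))/2 = 3*(-24 + 3*I*√2*(5 + 3*I*√2/7)/7)/2 = -36 + 9*I*√2*(5 + 3*I*√2/7)/14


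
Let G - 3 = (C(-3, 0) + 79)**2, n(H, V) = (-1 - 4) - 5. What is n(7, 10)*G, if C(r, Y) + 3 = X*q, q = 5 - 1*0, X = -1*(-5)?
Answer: -102040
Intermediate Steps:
X = 5
q = 5 (q = 5 + 0 = 5)
C(r, Y) = 22 (C(r, Y) = -3 + 5*5 = -3 + 25 = 22)
n(H, V) = -10 (n(H, V) = -5 - 5 = -10)
G = 10204 (G = 3 + (22 + 79)**2 = 3 + 101**2 = 3 + 10201 = 10204)
n(7, 10)*G = -10*10204 = -102040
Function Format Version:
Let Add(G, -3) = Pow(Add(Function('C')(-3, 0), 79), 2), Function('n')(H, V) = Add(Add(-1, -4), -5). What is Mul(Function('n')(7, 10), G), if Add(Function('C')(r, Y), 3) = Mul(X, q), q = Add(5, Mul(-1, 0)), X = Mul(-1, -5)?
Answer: -102040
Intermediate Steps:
X = 5
q = 5 (q = Add(5, 0) = 5)
Function('C')(r, Y) = 22 (Function('C')(r, Y) = Add(-3, Mul(5, 5)) = Add(-3, 25) = 22)
Function('n')(H, V) = -10 (Function('n')(H, V) = Add(-5, -5) = -10)
G = 10204 (G = Add(3, Pow(Add(22, 79), 2)) = Add(3, Pow(101, 2)) = Add(3, 10201) = 10204)
Mul(Function('n')(7, 10), G) = Mul(-10, 10204) = -102040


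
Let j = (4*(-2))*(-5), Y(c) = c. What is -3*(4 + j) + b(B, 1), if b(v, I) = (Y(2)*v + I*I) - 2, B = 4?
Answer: -125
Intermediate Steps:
j = 40 (j = -8*(-5) = 40)
b(v, I) = -2 + I² + 2*v (b(v, I) = (2*v + I*I) - 2 = (2*v + I²) - 2 = (I² + 2*v) - 2 = -2 + I² + 2*v)
-3*(4 + j) + b(B, 1) = -3*(4 + 40) + (-2 + 1² + 2*4) = -3*44 + (-2 + 1 + 8) = -132 + 7 = -125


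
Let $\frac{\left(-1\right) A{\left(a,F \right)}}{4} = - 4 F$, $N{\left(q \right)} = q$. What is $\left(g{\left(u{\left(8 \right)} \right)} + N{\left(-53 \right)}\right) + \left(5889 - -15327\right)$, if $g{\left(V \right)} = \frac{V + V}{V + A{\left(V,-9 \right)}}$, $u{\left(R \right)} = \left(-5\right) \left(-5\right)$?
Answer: $\frac{2518347}{119} \approx 21163.0$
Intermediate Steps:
$u{\left(R \right)} = 25$
$A{\left(a,F \right)} = 16 F$ ($A{\left(a,F \right)} = - 4 \left(- 4 F\right) = 16 F$)
$g{\left(V \right)} = \frac{2 V}{-144 + V}$ ($g{\left(V \right)} = \frac{V + V}{V + 16 \left(-9\right)} = \frac{2 V}{V - 144} = \frac{2 V}{-144 + V}$)
$\left(g{\left(u{\left(8 \right)} \right)} + N{\left(-53 \right)}\right) + \left(5889 - -15327\right) = \left(2 \cdot 25 \frac{1}{-144 + 25} - 53\right) + \left(5889 - -15327\right) = \left(2 \cdot 25 \frac{1}{-119} - 53\right) + \left(5889 + 15327\right) = \left(2 \cdot 25 \left(- \frac{1}{119}\right) - 53\right) + 21216 = \left(- \frac{50}{119} - 53\right) + 21216 = - \frac{6357}{119} + 21216 = \frac{2518347}{119}$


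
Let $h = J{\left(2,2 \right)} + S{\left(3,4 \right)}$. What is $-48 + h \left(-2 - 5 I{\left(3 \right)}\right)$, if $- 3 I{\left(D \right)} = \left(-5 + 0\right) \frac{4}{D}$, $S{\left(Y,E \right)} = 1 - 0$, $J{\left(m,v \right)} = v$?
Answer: $- \frac{262}{3} \approx -87.333$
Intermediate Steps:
$S{\left(Y,E \right)} = 1$ ($S{\left(Y,E \right)} = 1 + 0 = 1$)
$I{\left(D \right)} = \frac{20}{3 D}$ ($I{\left(D \right)} = - \frac{\left(-5 + 0\right) \frac{4}{D}}{3} = - \frac{\left(-5\right) \frac{4}{D}}{3} = - \frac{\left(-20\right) \frac{1}{D}}{3} = \frac{20}{3 D}$)
$h = 3$ ($h = 2 + 1 = 3$)
$-48 + h \left(-2 - 5 I{\left(3 \right)}\right) = -48 + 3 \left(-2 - 5 \frac{20}{3 \cdot 3}\right) = -48 + 3 \left(-2 - 5 \cdot \frac{20}{3} \cdot \frac{1}{3}\right) = -48 + 3 \left(-2 - \frac{100}{9}\right) = -48 + 3 \left(- \frac{118}{9}\right) = -48 - \frac{118}{3} = - \frac{262}{3}$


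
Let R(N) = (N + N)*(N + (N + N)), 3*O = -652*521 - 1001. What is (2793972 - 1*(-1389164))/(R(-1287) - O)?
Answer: 12549408/30155335 ≈ 0.41616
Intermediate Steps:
O = -340693/3 (O = (-652*521 - 1001)/3 = (-339692 - 1001)/3 = (1/3)*(-340693) = -340693/3 ≈ -1.1356e+5)
R(N) = 6*N**2 (R(N) = (2*N)*(N + 2*N) = (2*N)*(3*N) = 6*N**2)
(2793972 - 1*(-1389164))/(R(-1287) - O) = (2793972 - 1*(-1389164))/(6*(-1287)**2 - 1*(-340693/3)) = (2793972 + 1389164)/(6*1656369 + 340693/3) = 4183136/(9938214 + 340693/3) = 4183136/(30155335/3) = 4183136*(3/30155335) = 12549408/30155335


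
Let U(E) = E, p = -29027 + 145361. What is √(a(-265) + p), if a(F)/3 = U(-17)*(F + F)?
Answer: 2*√35841 ≈ 378.63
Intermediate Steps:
p = 116334
a(F) = -102*F (a(F) = 3*(-17*(F + F)) = 3*(-34*F) = -102*F)
√(a(-265) + p) = √(-102*(-265) + 116334) = √(27030 + 116334) = √143364 = 2*√35841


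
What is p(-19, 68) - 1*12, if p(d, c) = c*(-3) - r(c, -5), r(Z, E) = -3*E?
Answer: -231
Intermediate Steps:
p(d, c) = -15 - 3*c (p(d, c) = c*(-3) - (-3)*(-5) = -3*c - 1*15 = -3*c - 15 = -15 - 3*c)
p(-19, 68) - 1*12 = (-15 - 3*68) - 1*12 = (-15 - 204) - 12 = -219 - 12 = -231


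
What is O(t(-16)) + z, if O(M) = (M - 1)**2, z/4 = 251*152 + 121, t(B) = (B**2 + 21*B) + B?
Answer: 162501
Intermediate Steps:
t(B) = B**2 + 22*B
z = 153092 (z = 4*(251*152 + 121) = 4*(38152 + 121) = 4*38273 = 153092)
O(M) = (-1 + M)**2
O(t(-16)) + z = (-1 - 16*(22 - 16))**2 + 153092 = (-1 - 16*6)**2 + 153092 = (-1 - 96)**2 + 153092 = (-97)**2 + 153092 = 9409 + 153092 = 162501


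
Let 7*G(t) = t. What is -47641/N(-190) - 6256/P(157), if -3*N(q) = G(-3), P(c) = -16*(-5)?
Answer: -1667826/5 ≈ -3.3357e+5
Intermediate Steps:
G(t) = t/7
P(c) = 80
N(q) = ⅐ (N(q) = -(-3)/21 = -⅓*(-3/7) = ⅐)
-47641/N(-190) - 6256/P(157) = -47641/⅐ - 6256/80 = -47641*7 - 6256*1/80 = -333487 - 391/5 = -1667826/5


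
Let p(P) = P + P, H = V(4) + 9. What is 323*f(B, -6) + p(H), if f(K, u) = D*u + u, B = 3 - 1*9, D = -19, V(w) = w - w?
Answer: 34902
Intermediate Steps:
V(w) = 0
H = 9 (H = 0 + 9 = 9)
B = -6 (B = 3 - 9 = -6)
f(K, u) = -18*u (f(K, u) = -19*u + u = -18*u)
p(P) = 2*P
323*f(B, -6) + p(H) = 323*(-18*(-6)) + 2*9 = 323*108 + 18 = 34884 + 18 = 34902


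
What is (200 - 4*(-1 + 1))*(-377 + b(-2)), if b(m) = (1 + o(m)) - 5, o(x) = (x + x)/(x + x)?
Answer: -76000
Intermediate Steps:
o(x) = 1 (o(x) = (2*x)/((2*x)) = (2*x)*(1/(2*x)) = 1)
b(m) = -3 (b(m) = (1 + 1) - 5 = 2 - 5 = -3)
(200 - 4*(-1 + 1))*(-377 + b(-2)) = (200 - 4*(-1 + 1))*(-377 - 3) = (200 - 4*0)*(-380) = (200 + 0)*(-380) = 200*(-380) = -76000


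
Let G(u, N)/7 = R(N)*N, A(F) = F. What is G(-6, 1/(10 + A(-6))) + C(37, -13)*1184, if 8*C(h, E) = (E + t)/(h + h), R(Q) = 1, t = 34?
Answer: 175/4 ≈ 43.750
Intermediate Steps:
C(h, E) = (34 + E)/(16*h) (C(h, E) = ((E + 34)/(h + h))/8 = ((34 + E)/((2*h)))/8 = ((34 + E)*(1/(2*h)))/8 = ((34 + E)/(2*h))/8 = (34 + E)/(16*h))
G(u, N) = 7*N (G(u, N) = 7*(1*N) = 7*N)
G(-6, 1/(10 + A(-6))) + C(37, -13)*1184 = 7/(10 - 6) + ((1/16)*(34 - 13)/37)*1184 = 7/4 + ((1/16)*(1/37)*21)*1184 = 7*(¼) + (21/592)*1184 = 7/4 + 42 = 175/4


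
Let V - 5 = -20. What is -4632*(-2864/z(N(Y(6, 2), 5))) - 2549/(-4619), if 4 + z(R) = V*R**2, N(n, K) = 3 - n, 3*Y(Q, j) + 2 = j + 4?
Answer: -183827277923/632803 ≈ -2.9050e+5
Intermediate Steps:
Y(Q, j) = 2/3 + j/3 (Y(Q, j) = -2/3 + (j + 4)/3 = -2/3 + (4 + j)/3 = -2/3 + (4/3 + j/3) = 2/3 + j/3)
V = -15 (V = 5 - 20 = -15)
z(R) = -4 - 15*R**2
-4632*(-2864/z(N(Y(6, 2), 5))) - 2549/(-4619) = -4632*(-2864/(-4 - 15*(3 - (2/3 + (1/3)*2))**2)) - 2549/(-4619) = -4632*(-2864/(-4 - 15*(3 - (2/3 + 2/3))**2)) - 2549*(-1/4619) = -4632*(-2864/(-4 - 15*(3 - 1*4/3)**2)) + 2549/4619 = -4632*(-2864/(-4 - 15*(3 - 4/3)**2)) + 2549/4619 = -4632*(-2864/(-4 - 15*(5/3)**2)) + 2549/4619 = -4632*(-2864/(-4 - 15*25/9)) + 2549/4619 = -4632*(-2864/(-4 - 125/3)) + 2549/4619 = -4632/((-137/3*(-1/2864))) + 2549/4619 = -4632/137/8592 + 2549/4619 = -4632*8592/137 + 2549/4619 = -39798144/137 + 2549/4619 = -183827277923/632803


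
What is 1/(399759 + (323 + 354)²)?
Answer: 1/858088 ≈ 1.1654e-6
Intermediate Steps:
1/(399759 + (323 + 354)²) = 1/(399759 + 677²) = 1/(399759 + 458329) = 1/858088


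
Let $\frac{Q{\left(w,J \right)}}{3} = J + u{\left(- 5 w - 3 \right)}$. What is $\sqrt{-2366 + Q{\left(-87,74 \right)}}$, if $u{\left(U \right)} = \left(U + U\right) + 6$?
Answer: $\sqrt{466} \approx 21.587$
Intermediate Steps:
$u{\left(U \right)} = 6 + 2 U$ ($u{\left(U \right)} = 2 U + 6 = 6 + 2 U$)
$Q{\left(w,J \right)} = - 30 w + 3 J$ ($Q{\left(w,J \right)} = 3 \left(J + \left(6 + 2 \left(- 5 w - 3\right)\right)\right) = 3 \left(J + \left(6 + 2 \left(-3 - 5 w\right)\right)\right) = 3 \left(J + \left(6 - \left(6 + 10 w\right)\right)\right) = 3 \left(J - 10 w\right) = - 30 w + 3 J$)
$\sqrt{-2366 + Q{\left(-87,74 \right)}} = \sqrt{-2366 + \left(\left(-30\right) \left(-87\right) + 3 \cdot 74\right)} = \sqrt{-2366 + \left(2610 + 222\right)} = \sqrt{-2366 + 2832} = \sqrt{466}$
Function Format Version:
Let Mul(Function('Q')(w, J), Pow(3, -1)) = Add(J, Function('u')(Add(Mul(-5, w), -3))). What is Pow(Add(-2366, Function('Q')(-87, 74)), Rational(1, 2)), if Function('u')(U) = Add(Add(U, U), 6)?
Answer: Pow(466, Rational(1, 2)) ≈ 21.587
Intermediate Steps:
Function('u')(U) = Add(6, Mul(2, U)) (Function('u')(U) = Add(Mul(2, U), 6) = Add(6, Mul(2, U)))
Function('Q')(w, J) = Add(Mul(-30, w), Mul(3, J)) (Function('Q')(w, J) = Mul(3, Add(J, Add(6, Mul(2, Add(Mul(-5, w), -3))))) = Mul(3, Add(J, Add(6, Mul(2, Add(-3, Mul(-5, w)))))) = Mul(3, Add(J, Add(6, Add(-6, Mul(-10, w))))) = Mul(3, Add(J, Mul(-10, w))) = Add(Mul(-30, w), Mul(3, J)))
Pow(Add(-2366, Function('Q')(-87, 74)), Rational(1, 2)) = Pow(Add(-2366, Add(Mul(-30, -87), Mul(3, 74))), Rational(1, 2)) = Pow(Add(-2366, Add(2610, 222)), Rational(1, 2)) = Pow(Add(-2366, 2832), Rational(1, 2)) = Pow(466, Rational(1, 2))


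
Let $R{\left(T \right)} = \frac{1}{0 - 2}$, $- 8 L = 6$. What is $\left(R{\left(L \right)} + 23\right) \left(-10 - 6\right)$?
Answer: $-360$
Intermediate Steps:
$L = - \frac{3}{4}$ ($L = \left(- \frac{1}{8}\right) 6 = - \frac{3}{4} \approx -0.75$)
$R{\left(T \right)} = - \frac{1}{2}$ ($R{\left(T \right)} = \frac{1}{-2} = - \frac{1}{2}$)
$\left(R{\left(L \right)} + 23\right) \left(-10 - 6\right) = \left(- \frac{1}{2} + 23\right) \left(-10 - 6\right) = \frac{45 \left(-10 - 6\right)}{2} = \frac{45}{2} \left(-16\right) = -360$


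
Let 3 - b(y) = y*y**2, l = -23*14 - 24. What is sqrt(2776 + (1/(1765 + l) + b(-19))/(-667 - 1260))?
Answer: sqrt(20729566657042617)/2734413 ≈ 52.654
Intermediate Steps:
l = -346 (l = -322 - 24 = -346)
b(y) = 3 - y**3 (b(y) = 3 - y*y**2 = 3 - y**3)
sqrt(2776 + (1/(1765 + l) + b(-19))/(-667 - 1260)) = sqrt(2776 + (1/(1765 - 346) + (3 - 1*(-19)**3))/(-667 - 1260)) = sqrt(2776 + (1/1419 + (3 - 1*(-6859)))/(-1927)) = sqrt(2776 + (1/1419 + (3 + 6859))*(-1/1927)) = sqrt(2776 + (1/1419 + 6862)*(-1/1927)) = sqrt(2776 + (9737179/1419)*(-1/1927)) = sqrt(2776 - 9737179/2734413) = sqrt(7580993309/2734413) = sqrt(20729566657042617)/2734413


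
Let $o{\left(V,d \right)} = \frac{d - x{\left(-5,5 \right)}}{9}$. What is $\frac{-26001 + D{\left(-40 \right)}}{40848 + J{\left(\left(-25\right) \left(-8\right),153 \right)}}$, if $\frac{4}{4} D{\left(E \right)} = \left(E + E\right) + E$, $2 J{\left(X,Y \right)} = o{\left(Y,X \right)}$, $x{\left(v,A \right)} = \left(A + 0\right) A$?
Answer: $- \frac{470178}{735439} \approx -0.63932$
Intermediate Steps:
$x{\left(v,A \right)} = A^{2}$ ($x{\left(v,A \right)} = A A = A^{2}$)
$o{\left(V,d \right)} = - \frac{25}{9} + \frac{d}{9}$ ($o{\left(V,d \right)} = \frac{d - 5^{2}}{9} = \left(d - 25\right) \frac{1}{9} = \left(-25 + d\right) \frac{1}{9} = - \frac{25}{9} + \frac{d}{9}$)
$J{\left(X,Y \right)} = - \frac{25}{18} + \frac{X}{18}$ ($J{\left(X,Y \right)} = \frac{- \frac{25}{9} + \frac{X}{9}}{2} = - \frac{25}{18} + \frac{X}{18}$)
$D{\left(E \right)} = 3 E$ ($D{\left(E \right)} = \left(E + E\right) + E = 2 E + E = 3 E$)
$\frac{-26001 + D{\left(-40 \right)}}{40848 + J{\left(\left(-25\right) \left(-8\right),153 \right)}} = \frac{-26001 + 3 \left(-40\right)}{40848 - \left(\frac{25}{18} - \frac{\left(-25\right) \left(-8\right)}{18}\right)} = \frac{-26001 - 120}{40848 + \left(- \frac{25}{18} + \frac{1}{18} \cdot 200\right)} = - \frac{26121}{40848 + \left(- \frac{25}{18} + \frac{100}{9}\right)} = - \frac{26121}{40848 + \frac{175}{18}} = - \frac{26121}{\frac{735439}{18}} = \left(-26121\right) \frac{18}{735439} = - \frac{470178}{735439}$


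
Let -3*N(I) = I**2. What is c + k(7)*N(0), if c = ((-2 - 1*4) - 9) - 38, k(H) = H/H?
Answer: -53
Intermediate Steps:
k(H) = 1
N(I) = -I**2/3
c = -53 (c = ((-2 - 4) - 9) - 38 = (-6 - 9) - 38 = -15 - 38 = -53)
c + k(7)*N(0) = -53 + 1*(-1/3*0**2) = -53 + 1*(-1/3*0) = -53 + 1*0 = -53 + 0 = -53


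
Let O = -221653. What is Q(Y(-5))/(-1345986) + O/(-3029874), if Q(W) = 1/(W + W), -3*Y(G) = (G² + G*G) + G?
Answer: 1491709679269/20390839928820 ≈ 0.073156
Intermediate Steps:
Y(G) = -2*G²/3 - G/3 (Y(G) = -((G² + G*G) + G)/3 = -((G² + G²) + G)/3 = -(2*G² + G)/3 = -(G + 2*G²)/3 = -2*G²/3 - G/3)
Q(W) = 1/(2*W)
Q(Y(-5))/(-1345986) + O/(-3029874) = (1/(2*((-⅓*(-5)*(1 + 2*(-5))))))/(-1345986) - 221653/(-3029874) = (1/(2*((-⅓*(-5)*(1 - 10)))))*(-1/1345986) - 221653*(-1/3029874) = (1/(2*((-⅓*(-5)*(-9)))))*(-1/1345986) + 221653/3029874 = ((½)/(-15))*(-1/1345986) + 221653/3029874 = ((½)*(-1/15))*(-1/1345986) + 221653/3029874 = -1/30*(-1/1345986) + 221653/3029874 = 1/40379580 + 221653/3029874 = 1491709679269/20390839928820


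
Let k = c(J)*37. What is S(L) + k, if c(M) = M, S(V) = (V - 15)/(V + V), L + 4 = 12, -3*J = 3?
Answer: -599/16 ≈ -37.438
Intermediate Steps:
J = -1 (J = -⅓*3 = -1)
L = 8 (L = -4 + 12 = 8)
S(V) = (-15 + V)/(2*V) (S(V) = (-15 + V)/((2*V)) = (-15 + V)*(1/(2*V)) = (-15 + V)/(2*V))
k = -37 (k = -1*37 = -37)
S(L) + k = (½)*(-15 + 8)/8 - 37 = (½)*(⅛)*(-7) - 37 = -7/16 - 37 = -599/16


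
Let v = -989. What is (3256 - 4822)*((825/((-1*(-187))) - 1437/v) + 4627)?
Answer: -121979427930/16813 ≈ -7.2551e+6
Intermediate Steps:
(3256 - 4822)*((825/((-1*(-187))) - 1437/v) + 4627) = (3256 - 4822)*((825/((-1*(-187))) - 1437/(-989)) + 4627) = -1566*((825/187 - 1437*(-1/989)) + 4627) = -1566*((825*(1/187) + 1437/989) + 4627) = -1566*((75/17 + 1437/989) + 4627) = -1566*(98604/16813 + 4627) = -1566*77892355/16813 = -121979427930/16813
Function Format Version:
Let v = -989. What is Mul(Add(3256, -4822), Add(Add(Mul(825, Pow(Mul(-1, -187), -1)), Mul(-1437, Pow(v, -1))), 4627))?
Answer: Rational(-121979427930, 16813) ≈ -7.2551e+6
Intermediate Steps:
Mul(Add(3256, -4822), Add(Add(Mul(825, Pow(Mul(-1, -187), -1)), Mul(-1437, Pow(v, -1))), 4627)) = Mul(Add(3256, -4822), Add(Add(Mul(825, Pow(Mul(-1, -187), -1)), Mul(-1437, Pow(-989, -1))), 4627)) = Mul(-1566, Add(Add(Mul(825, Pow(187, -1)), Mul(-1437, Rational(-1, 989))), 4627)) = Mul(-1566, Add(Add(Mul(825, Rational(1, 187)), Rational(1437, 989)), 4627)) = Mul(-1566, Add(Add(Rational(75, 17), Rational(1437, 989)), 4627)) = Mul(-1566, Add(Rational(98604, 16813), 4627)) = Mul(-1566, Rational(77892355, 16813)) = Rational(-121979427930, 16813)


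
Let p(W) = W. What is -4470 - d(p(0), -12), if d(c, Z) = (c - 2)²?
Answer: -4474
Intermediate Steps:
d(c, Z) = (-2 + c)²
-4470 - d(p(0), -12) = -4470 - (-2 + 0)² = -4470 - 1*(-2)² = -4470 - 1*4 = -4470 - 4 = -4474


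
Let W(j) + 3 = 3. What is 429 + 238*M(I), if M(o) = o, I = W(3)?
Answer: 429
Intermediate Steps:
W(j) = 0 (W(j) = -3 + 3 = 0)
I = 0
429 + 238*M(I) = 429 + 238*0 = 429 + 0 = 429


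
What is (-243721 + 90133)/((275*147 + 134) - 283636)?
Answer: 153588/243077 ≈ 0.63185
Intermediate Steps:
(-243721 + 90133)/((275*147 + 134) - 283636) = -153588/((40425 + 134) - 283636) = -153588/(40559 - 283636) = -153588/(-243077) = -153588*(-1/243077) = 153588/243077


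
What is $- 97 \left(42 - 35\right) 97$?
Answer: $-65863$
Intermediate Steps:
$- 97 \left(42 - 35\right) 97 = \left(-97\right) 7 \cdot 97 = \left(-679\right) 97 = -65863$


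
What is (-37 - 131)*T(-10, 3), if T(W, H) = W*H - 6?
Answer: 6048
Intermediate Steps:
T(W, H) = -6 + H*W (T(W, H) = H*W - 6 = -6 + H*W)
(-37 - 131)*T(-10, 3) = (-37 - 131)*(-6 + 3*(-10)) = -168*(-6 - 30) = -168*(-36) = 6048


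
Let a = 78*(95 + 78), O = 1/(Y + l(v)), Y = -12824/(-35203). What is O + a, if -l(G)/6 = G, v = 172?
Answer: 70008162395/5188096 ≈ 13494.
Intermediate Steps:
l(G) = -6*G
Y = 1832/5029 (Y = -12824*(-1/35203) = 1832/5029 ≈ 0.36429)
O = -5029/5188096 (O = 1/(1832/5029 - 6*172) = 1/(1832/5029 - 1032) = 1/(-5188096/5029) = -5029/5188096 ≈ -0.00096933)
a = 13494 (a = 78*173 = 13494)
O + a = -5029/5188096 + 13494 = 70008162395/5188096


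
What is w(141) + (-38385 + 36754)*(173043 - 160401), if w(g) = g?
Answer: -20618961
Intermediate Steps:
w(141) + (-38385 + 36754)*(173043 - 160401) = 141 + (-38385 + 36754)*(173043 - 160401) = 141 - 1631*12642 = 141 - 20619102 = -20618961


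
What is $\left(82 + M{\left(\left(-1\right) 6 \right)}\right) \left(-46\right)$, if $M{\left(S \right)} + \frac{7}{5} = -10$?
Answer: $- \frac{16238}{5} \approx -3247.6$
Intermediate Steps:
$M{\left(S \right)} = - \frac{57}{5}$ ($M{\left(S \right)} = - \frac{7}{5} - 10 = - \frac{57}{5}$)
$\left(82 + M{\left(\left(-1\right) 6 \right)}\right) \left(-46\right) = \left(82 - \frac{57}{5}\right) \left(-46\right) = \frac{353}{5} \left(-46\right) = - \frac{16238}{5}$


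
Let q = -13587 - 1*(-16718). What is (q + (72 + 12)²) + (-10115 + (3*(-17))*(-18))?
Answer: 990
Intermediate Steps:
q = 3131 (q = -13587 + 16718 = 3131)
(q + (72 + 12)²) + (-10115 + (3*(-17))*(-18)) = (3131 + (72 + 12)²) + (-10115 + (3*(-17))*(-18)) = (3131 + 84²) + (-10115 - 51*(-18)) = (3131 + 7056) + (-10115 + 918) = 10187 - 9197 = 990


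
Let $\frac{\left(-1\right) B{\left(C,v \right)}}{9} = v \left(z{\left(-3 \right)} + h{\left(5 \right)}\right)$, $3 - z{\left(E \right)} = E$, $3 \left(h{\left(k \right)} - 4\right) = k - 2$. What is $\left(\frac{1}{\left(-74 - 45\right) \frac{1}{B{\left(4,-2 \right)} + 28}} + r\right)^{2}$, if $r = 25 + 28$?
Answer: $\frac{36978561}{14161} \approx 2611.3$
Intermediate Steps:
$h{\left(k \right)} = \frac{10}{3} + \frac{k}{3}$ ($h{\left(k \right)} = 4 + \frac{k - 2}{3} = 4 + \frac{-2 + k}{3} = 4 + \left(- \frac{2}{3} + \frac{k}{3}\right) = \frac{10}{3} + \frac{k}{3}$)
$z{\left(E \right)} = 3 - E$
$r = 53$
$B{\left(C,v \right)} = - 99 v$ ($B{\left(C,v \right)} = - 9 v \left(\left(3 - -3\right) + \left(\frac{10}{3} + \frac{1}{3} \cdot 5\right)\right) = - 9 v \left(\left(3 + 3\right) + \left(\frac{10}{3} + \frac{5}{3}\right)\right) = - 9 v \left(6 + 5\right) = - 9 v 11 = - 9 \cdot 11 v = - 99 v$)
$\left(\frac{1}{\left(-74 - 45\right) \frac{1}{B{\left(4,-2 \right)} + 28}} + r\right)^{2} = \left(\frac{1}{\left(-74 - 45\right) \frac{1}{\left(-99\right) \left(-2\right) + 28}} + 53\right)^{2} = \left(\frac{1}{\left(-119\right) \frac{1}{198 + 28}} + 53\right)^{2} = \left(\frac{1}{\left(-119\right) \frac{1}{226}} + 53\right)^{2} = \left(\frac{1}{- \frac{119}{226}} + 53\right)^{2} = \left(- \frac{226}{119} + 53\right)^{2} = \left(\frac{6081}{119}\right)^{2} = \frac{36978561}{14161}$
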